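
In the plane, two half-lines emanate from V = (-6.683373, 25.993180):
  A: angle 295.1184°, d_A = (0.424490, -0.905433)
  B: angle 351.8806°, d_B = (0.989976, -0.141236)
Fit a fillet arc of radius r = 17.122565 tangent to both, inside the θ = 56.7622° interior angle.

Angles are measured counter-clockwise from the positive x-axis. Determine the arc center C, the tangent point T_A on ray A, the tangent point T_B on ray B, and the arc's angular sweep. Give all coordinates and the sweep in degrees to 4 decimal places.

bisector direction at 323.4995° = (0.803852,-0.594830)
center distance |VC| = r/sin(θ/2) = 17.122565/sin(28.3811°) = 36.022175
C = V + |VC|·bis = (22.2731,4.5661)
T_A = V + ((C−V)·d_A)·d_A = V + 31.6925·d_A = (6.7698,-2.7022)
T_B = V + ((C−V)·d_B)·d_B = V + 31.6925·d_B = (24.6914,21.5170)
sweep = 180° − θ = 123.2378°

center=(22.2731,4.5661) T_A=(6.7698,-2.7022) T_B=(24.6914,21.5170) sweep=123.2378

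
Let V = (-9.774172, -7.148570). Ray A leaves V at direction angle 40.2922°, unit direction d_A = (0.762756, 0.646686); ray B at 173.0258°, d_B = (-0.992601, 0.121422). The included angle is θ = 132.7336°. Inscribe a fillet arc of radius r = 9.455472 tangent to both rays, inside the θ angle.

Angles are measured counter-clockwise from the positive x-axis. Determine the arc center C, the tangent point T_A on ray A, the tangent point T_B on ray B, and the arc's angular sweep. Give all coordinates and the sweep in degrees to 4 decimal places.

bisector direction at 106.6590° = (-0.286675,0.958028)
center distance |VC| = r/sin(θ/2) = 9.455472/sin(66.3668°) = 10.321096
C = V + |VC|·bis = (-12.7330,2.7393)
T_A = V + ((C−V)·d_A)·d_A = V + 4.1375·d_A = (-6.6183,-4.4729)
T_B = V + ((C−V)·d_B)·d_B = V + 4.1375·d_B = (-13.8811,-6.6462)
sweep = 180° − θ = 47.2664°

center=(-12.7330,2.7393) T_A=(-6.6183,-4.4729) T_B=(-13.8811,-6.6462) sweep=47.2664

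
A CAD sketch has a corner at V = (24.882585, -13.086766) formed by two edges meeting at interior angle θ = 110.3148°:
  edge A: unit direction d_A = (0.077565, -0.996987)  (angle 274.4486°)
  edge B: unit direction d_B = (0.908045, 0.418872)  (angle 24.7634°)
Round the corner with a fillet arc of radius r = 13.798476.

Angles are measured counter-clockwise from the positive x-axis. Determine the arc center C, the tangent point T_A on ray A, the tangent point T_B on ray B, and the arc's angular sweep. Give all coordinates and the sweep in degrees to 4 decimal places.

bisector direction at 329.6060° = (0.862567,-0.505943)
center distance |VC| = r/sin(θ/2) = 13.798476/sin(55.1574°) = 16.812552
C = V + |VC|·bis = (39.3845,-21.5930)
T_A = V + ((C−V)·d_A)·d_A = V + 9.6054·d_A = (25.6276,-22.6632)
T_B = V + ((C−V)·d_B)·d_B = V + 9.6054·d_B = (33.6047,-9.0633)
sweep = 180° − θ = 69.6852°

center=(39.3845,-21.5930) T_A=(25.6276,-22.6632) T_B=(33.6047,-9.0633) sweep=69.6852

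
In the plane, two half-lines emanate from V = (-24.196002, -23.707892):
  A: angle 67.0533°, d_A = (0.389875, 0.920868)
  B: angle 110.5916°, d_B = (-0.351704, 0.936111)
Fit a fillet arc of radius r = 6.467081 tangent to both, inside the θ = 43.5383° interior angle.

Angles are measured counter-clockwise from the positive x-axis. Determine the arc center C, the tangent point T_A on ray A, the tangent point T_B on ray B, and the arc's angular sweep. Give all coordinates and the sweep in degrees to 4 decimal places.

bisector direction at 88.8225° = (0.020551,0.999789)
center distance |VC| = r/sin(θ/2) = 6.467081/sin(21.7691°) = 17.437696
C = V + |VC|·bis = (-23.8376,-6.2739)
T_A = V + ((C−V)·d_A)·d_A = V + 16.1941·d_A = (-17.8823,-8.7952)
T_B = V + ((C−V)·d_B)·d_B = V + 16.1941·d_B = (-29.8916,-8.5484)
sweep = 180° − θ = 136.4617°

center=(-23.8376,-6.2739) T_A=(-17.8823,-8.7952) T_B=(-29.8916,-8.5484) sweep=136.4617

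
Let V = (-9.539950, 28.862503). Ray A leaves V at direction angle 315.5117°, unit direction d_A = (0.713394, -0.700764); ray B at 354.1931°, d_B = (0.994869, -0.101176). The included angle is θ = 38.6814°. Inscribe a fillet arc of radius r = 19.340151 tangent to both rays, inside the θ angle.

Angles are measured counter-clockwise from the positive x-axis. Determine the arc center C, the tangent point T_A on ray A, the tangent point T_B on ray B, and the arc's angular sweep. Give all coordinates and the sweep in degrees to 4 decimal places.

center=(43.3218,4.0467) T_A=(29.7690,-9.7505) T_B=(45.2786,23.2876) sweep=141.3186

bisector direction at 334.8524° = (0.905216,-0.424952)
center distance |VC| = r/sin(θ/2) = 19.340151/sin(19.3407°) = 58.396867
C = V + |VC|·bis = (43.3218,4.0467)
T_A = V + ((C−V)·d_A)·d_A = V + 55.1013·d_A = (29.7690,-9.7505)
T_B = V + ((C−V)·d_B)·d_B = V + 55.1013·d_B = (45.2786,23.2876)
sweep = 180° − θ = 141.3186°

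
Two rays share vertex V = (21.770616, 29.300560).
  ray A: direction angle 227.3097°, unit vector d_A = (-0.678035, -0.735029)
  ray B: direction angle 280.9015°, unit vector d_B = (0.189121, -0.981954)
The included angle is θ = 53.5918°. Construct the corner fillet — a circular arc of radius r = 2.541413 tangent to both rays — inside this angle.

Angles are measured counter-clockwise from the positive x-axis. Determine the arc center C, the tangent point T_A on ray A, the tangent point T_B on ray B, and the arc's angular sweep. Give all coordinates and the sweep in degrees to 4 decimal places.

center=(20.2267,23.8787) T_A=(18.3587,25.6019) T_B=(22.7223,24.3593) sweep=126.4082

bisector direction at 254.1056° = (-0.273865,-0.961768)
center distance |VC| = r/sin(θ/2) = 2.541413/sin(26.7959°) = 5.637391
C = V + |VC|·bis = (20.2267,23.8787)
T_A = V + ((C−V)·d_A)·d_A = V + 5.0320·d_A = (18.3587,25.6019)
T_B = V + ((C−V)·d_B)·d_B = V + 5.0320·d_B = (22.7223,24.3593)
sweep = 180° − θ = 126.4082°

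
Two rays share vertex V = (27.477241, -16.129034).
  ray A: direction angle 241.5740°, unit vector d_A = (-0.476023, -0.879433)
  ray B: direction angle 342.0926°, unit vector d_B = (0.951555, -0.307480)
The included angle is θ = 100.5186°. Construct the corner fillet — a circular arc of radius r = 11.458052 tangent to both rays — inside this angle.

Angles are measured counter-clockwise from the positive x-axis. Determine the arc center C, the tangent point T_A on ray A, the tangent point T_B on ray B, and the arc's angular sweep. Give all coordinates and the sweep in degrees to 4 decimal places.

bisector direction at 291.8333° = (0.371907,-0.928270)
center distance |VC| = r/sin(θ/2) = 11.458052/sin(50.2593°) = 14.900991
C = V + |VC|·bis = (33.0190,-29.9612)
T_A = V + ((C−V)·d_A)·d_A = V + 9.5264·d_A = (22.9424,-24.5069)
T_B = V + ((C−V)·d_B)·d_B = V + 9.5264·d_B = (36.5421,-19.0582)
sweep = 180° − θ = 79.4814°

center=(33.0190,-29.9612) T_A=(22.9424,-24.5069) T_B=(36.5421,-19.0582) sweep=79.4814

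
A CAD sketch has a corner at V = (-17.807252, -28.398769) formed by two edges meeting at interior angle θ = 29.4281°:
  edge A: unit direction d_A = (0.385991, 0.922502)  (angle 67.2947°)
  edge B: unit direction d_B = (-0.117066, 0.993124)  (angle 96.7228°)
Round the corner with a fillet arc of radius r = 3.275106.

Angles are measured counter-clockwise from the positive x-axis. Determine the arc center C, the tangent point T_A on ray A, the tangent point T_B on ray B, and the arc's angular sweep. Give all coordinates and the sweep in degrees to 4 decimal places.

bisector direction at 82.0088° = (0.139022,0.990289)
center distance |VC| = r/sin(θ/2) = 3.275106/sin(14.7141°) = 12.894365
C = V + |VC|·bis = (-16.0147,-15.6296)
T_A = V + ((C−V)·d_A)·d_A = V + 12.4715·d_A = (-12.9934,-16.8938)
T_B = V + ((C−V)·d_B)·d_B = V + 12.4715·d_B = (-19.2672,-16.0130)
sweep = 180° − θ = 150.5719°

center=(-16.0147,-15.6296) T_A=(-12.9934,-16.8938) T_B=(-19.2672,-16.0130) sweep=150.5719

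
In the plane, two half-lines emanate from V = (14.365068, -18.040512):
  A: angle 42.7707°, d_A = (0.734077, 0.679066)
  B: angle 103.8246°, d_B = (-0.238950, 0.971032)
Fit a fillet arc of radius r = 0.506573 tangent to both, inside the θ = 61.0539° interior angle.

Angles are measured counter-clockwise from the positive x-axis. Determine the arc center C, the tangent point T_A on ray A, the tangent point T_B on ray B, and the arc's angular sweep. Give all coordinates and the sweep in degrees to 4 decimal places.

center=(14.6517,-17.0853) T_A=(14.9957,-17.4571) T_B=(14.1598,-17.2063) sweep=118.9461

bisector direction at 73.2976° = (0.287400,0.957811)
center distance |VC| = r/sin(θ/2) = 0.506573/sin(30.5269°) = 0.997302
C = V + |VC|·bis = (14.6517,-17.0853)
T_A = V + ((C−V)·d_A)·d_A = V + 0.8591·d_A = (14.9957,-17.4571)
T_B = V + ((C−V)·d_B)·d_B = V + 0.8591·d_B = (14.1598,-17.2063)
sweep = 180° − θ = 118.9461°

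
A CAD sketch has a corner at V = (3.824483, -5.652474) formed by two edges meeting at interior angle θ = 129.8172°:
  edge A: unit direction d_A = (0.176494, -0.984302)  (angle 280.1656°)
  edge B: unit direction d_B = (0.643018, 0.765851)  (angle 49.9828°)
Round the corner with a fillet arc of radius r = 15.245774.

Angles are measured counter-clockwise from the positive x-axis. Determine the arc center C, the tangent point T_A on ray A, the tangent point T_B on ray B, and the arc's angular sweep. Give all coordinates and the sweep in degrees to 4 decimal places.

bisector direction at 345.0742° = (0.966260,-0.257568)
center distance |VC| = r/sin(θ/2) = 15.245774/sin(64.9086°) = 16.834394
C = V + |VC|·bis = (20.0909,-9.9885)
T_A = V + ((C−V)·d_A)·d_A = V + 7.1389·d_A = (5.0844,-12.6793)
T_B = V + ((C−V)·d_B)·d_B = V + 7.1389·d_B = (8.4149,-0.1852)
sweep = 180° − θ = 50.1828°

center=(20.0909,-9.9885) T_A=(5.0844,-12.6793) T_B=(8.4149,-0.1852) sweep=50.1828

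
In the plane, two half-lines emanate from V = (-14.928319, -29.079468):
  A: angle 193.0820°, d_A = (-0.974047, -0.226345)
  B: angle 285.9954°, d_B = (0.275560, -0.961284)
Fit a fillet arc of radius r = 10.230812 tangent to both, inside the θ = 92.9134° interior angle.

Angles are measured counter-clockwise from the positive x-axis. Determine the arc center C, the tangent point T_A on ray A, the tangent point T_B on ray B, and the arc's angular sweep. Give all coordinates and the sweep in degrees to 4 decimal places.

bisector direction at 239.5387° = (-0.506956,-0.861972)
center distance |VC| = r/sin(θ/2) = 10.230812/sin(46.4567°) = 14.114308
C = V + |VC|·bis = (-22.0837,-41.2456)
T_A = V + ((C−V)·d_A)·d_A = V + 9.7234·d_A = (-24.3994,-31.2803)
T_B = V + ((C−V)·d_B)·d_B = V + 9.7234·d_B = (-12.2489,-38.4264)
sweep = 180° − θ = 87.0866°

center=(-22.0837,-41.2456) T_A=(-24.3994,-31.2803) T_B=(-12.2489,-38.4264) sweep=87.0866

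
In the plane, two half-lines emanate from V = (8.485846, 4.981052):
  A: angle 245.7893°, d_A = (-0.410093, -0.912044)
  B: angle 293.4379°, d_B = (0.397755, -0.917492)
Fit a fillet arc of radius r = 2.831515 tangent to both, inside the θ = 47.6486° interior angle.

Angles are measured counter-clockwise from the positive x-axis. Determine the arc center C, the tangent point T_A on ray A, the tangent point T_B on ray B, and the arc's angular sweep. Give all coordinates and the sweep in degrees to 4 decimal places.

bisector direction at 269.6136° = (-0.006744,-0.999977)
center distance |VC| = r/sin(θ/2) = 2.831515/sin(23.8243°) = 7.009858
C = V + |VC|·bis = (8.4386,-2.0286)
T_A = V + ((C−V)·d_A)·d_A = V + 6.4125·d_A = (5.8561,-0.8675)
T_B = V + ((C−V)·d_B)·d_B = V + 6.4125·d_B = (11.0365,-0.9024)
sweep = 180° − θ = 132.3514°

center=(8.4386,-2.0286) T_A=(5.8561,-0.8675) T_B=(11.0365,-0.9024) sweep=132.3514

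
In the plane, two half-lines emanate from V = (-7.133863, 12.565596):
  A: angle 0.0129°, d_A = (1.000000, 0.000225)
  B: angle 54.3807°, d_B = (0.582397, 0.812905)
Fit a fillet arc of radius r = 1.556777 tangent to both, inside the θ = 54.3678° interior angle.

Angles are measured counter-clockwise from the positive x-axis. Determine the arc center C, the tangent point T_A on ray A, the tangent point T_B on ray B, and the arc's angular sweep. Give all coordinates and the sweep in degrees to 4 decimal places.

center=(-4.1030,14.1231) T_A=(-4.1026,12.5663) T_B=(-5.3685,15.0297) sweep=125.6322

bisector direction at 27.1968° = (0.889442,0.457048)
center distance |VC| = r/sin(θ/2) = 1.556777/sin(27.1839°) = 3.407648
C = V + |VC|·bis = (-4.1030,14.1231)
T_A = V + ((C−V)·d_A)·d_A = V + 3.0313·d_A = (-4.1026,12.5663)
T_B = V + ((C−V)·d_B)·d_B = V + 3.0313·d_B = (-5.3685,15.0297)
sweep = 180° − θ = 125.6322°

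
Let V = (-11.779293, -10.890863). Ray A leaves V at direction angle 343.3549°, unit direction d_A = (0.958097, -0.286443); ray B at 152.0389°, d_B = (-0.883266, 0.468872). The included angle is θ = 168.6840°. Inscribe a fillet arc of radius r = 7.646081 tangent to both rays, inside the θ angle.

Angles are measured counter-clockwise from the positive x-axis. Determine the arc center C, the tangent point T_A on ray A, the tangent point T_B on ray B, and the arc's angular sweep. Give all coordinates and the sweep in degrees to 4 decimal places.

center=(-8.8634,-3.7822) T_A=(-11.0535,-11.1078) T_B=(-12.4484,-10.5357) sweep=11.3160

bisector direction at 67.6969° = (0.379506,0.925189)
center distance |VC| = r/sin(θ/2) = 7.646081/sin(84.3420°) = 7.683514
C = V + |VC|·bis = (-8.8634,-3.7822)
T_A = V + ((C−V)·d_A)·d_A = V + 0.7575·d_A = (-11.0535,-11.1078)
T_B = V + ((C−V)·d_B)·d_B = V + 0.7575·d_B = (-12.4484,-10.5357)
sweep = 180° − θ = 11.3160°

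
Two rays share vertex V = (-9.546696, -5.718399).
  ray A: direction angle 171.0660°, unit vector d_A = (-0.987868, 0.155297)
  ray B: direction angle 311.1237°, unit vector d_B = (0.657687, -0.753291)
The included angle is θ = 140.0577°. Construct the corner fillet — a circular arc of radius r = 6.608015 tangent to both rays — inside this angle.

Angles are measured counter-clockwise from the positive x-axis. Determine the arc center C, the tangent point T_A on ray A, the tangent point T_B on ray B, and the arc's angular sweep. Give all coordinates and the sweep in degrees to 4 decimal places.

bisector direction at 241.0949° = (-0.483361,-0.875421)
center distance |VC| = r/sin(θ/2) = 6.608015/sin(70.0289°) = 7.030815
C = V + |VC|·bis = (-12.9451,-11.8733)
T_A = V + ((C−V)·d_A)·d_A = V + 2.4014·d_A = (-11.9189,-5.3455)
T_B = V + ((C−V)·d_B)·d_B = V + 2.4014·d_B = (-7.9674,-7.5273)
sweep = 180° − θ = 39.9423°

center=(-12.9451,-11.8733) T_A=(-11.9189,-5.3455) T_B=(-7.9674,-7.5273) sweep=39.9423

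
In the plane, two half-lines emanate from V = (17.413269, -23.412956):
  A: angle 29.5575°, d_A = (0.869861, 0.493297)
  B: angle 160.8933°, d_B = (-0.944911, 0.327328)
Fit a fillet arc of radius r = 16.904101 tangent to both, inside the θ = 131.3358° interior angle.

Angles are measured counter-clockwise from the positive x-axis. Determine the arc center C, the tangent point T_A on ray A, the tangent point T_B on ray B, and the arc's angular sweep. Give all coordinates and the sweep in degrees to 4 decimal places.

center=(15.7237,-4.9380) T_A=(24.0624,-19.6422) T_B=(10.1905,-20.9109) sweep=48.6642

bisector direction at 95.2254° = (-0.091074,0.995844)
center distance |VC| = r/sin(θ/2) = 16.904101/sin(65.6679°) = 18.552030
C = V + |VC|·bis = (15.7237,-4.9380)
T_A = V + ((C−V)·d_A)·d_A = V + 7.6439·d_A = (24.0624,-19.6422)
T_B = V + ((C−V)·d_B)·d_B = V + 7.6439·d_B = (10.1905,-20.9109)
sweep = 180° − θ = 48.6642°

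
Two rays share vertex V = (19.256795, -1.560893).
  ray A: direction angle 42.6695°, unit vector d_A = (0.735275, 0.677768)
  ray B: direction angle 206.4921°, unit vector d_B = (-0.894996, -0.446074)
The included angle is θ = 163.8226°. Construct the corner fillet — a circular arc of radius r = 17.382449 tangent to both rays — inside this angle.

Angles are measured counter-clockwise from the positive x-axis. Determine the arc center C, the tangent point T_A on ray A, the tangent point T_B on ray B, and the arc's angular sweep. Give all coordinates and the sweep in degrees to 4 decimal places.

bisector direction at 124.5808° = (-0.567568,0.823327)
center distance |VC| = r/sin(θ/2) = 17.382449/sin(81.9113°) = 17.557117
C = V + |VC|·bis = (9.2919,12.8943)
T_A = V + ((C−V)·d_A)·d_A = V + 2.4704·d_A = (21.0732,0.1135)
T_B = V + ((C−V)·d_B)·d_B = V + 2.4704·d_B = (17.0458,-2.6629)
sweep = 180° − θ = 16.1774°

center=(9.2919,12.8943) T_A=(21.0732,0.1135) T_B=(17.0458,-2.6629) sweep=16.1774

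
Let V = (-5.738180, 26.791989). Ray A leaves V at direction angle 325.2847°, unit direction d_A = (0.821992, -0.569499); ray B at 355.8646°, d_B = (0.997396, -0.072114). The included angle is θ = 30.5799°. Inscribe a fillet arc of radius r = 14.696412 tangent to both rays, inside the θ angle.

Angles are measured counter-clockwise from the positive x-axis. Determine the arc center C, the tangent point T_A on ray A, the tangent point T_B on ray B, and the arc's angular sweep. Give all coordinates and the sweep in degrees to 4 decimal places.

bisector direction at 340.5747° = (0.943076,-0.332578)
center distance |VC| = r/sin(θ/2) = 14.696412/sin(15.2899°) = 55.730743
C = V + |VC|·bis = (46.8201,8.2571)
T_A = V + ((C−V)·d_A)·d_A = V + 53.7581·d_A = (38.4505,-3.8232)
T_B = V + ((C−V)·d_B)·d_B = V + 53.7581·d_B = (47.8799,22.9153)
sweep = 180° − θ = 149.4201°

center=(46.8201,8.2571) T_A=(38.4505,-3.8232) T_B=(47.8799,22.9153) sweep=149.4201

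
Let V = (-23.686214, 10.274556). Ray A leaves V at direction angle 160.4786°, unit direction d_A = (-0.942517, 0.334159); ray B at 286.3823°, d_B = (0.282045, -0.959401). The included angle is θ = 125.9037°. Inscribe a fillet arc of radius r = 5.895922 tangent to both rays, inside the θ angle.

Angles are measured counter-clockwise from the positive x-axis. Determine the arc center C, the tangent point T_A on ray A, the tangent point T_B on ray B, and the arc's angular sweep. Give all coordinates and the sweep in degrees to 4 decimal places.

bisector direction at 223.4304° = (-0.726209,-0.687474)
center distance |VC| = r/sin(θ/2) = 5.895922/sin(62.9519°) = 6.619985
C = V + |VC|·bis = (-28.4937,5.7235)
T_A = V + ((C−V)·d_A)·d_A = V + 3.0104·d_A = (-26.5235,11.2805)
T_B = V + ((C−V)·d_B)·d_B = V + 3.0104·d_B = (-22.8372,7.3864)
sweep = 180° − θ = 54.0963°

center=(-28.4937,5.7235) T_A=(-26.5235,11.2805) T_B=(-22.8372,7.3864) sweep=54.0963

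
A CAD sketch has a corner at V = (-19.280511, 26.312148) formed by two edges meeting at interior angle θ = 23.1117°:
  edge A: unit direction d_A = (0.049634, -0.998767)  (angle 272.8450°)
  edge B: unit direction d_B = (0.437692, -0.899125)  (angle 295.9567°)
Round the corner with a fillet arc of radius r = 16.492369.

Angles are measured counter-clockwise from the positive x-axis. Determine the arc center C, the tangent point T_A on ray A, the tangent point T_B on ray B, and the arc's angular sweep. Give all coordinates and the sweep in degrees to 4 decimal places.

center=(1.1950,-53.4299) T_A=(-15.2770,-54.2485) T_B=(16.0237,-46.2113) sweep=156.8883

bisector direction at 284.4009° = (0.248704,-0.968579)
center distance |VC| = r/sin(θ/2) = 16.492369/sin(11.5558°) = 82.328869
C = V + |VC|·bis = (1.1950,-53.4299)
T_A = V + ((C−V)·d_A)·d_A = V + 80.6601·d_A = (-15.2770,-54.2485)
T_B = V + ((C−V)·d_B)·d_B = V + 80.6601·d_B = (16.0237,-46.2113)
sweep = 180° − θ = 156.8883°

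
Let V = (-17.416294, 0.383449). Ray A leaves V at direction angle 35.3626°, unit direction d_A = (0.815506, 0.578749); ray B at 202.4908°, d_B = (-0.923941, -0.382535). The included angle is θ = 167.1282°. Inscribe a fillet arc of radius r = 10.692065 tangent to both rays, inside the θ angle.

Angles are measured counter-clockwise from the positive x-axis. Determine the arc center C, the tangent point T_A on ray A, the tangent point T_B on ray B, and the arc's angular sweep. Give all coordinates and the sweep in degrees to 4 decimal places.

bisector direction at 118.9267° = (-0.483690,0.875239)
center distance |VC| = r/sin(θ/2) = 10.692065/sin(83.5641°) = 10.759875
C = V + |VC|·bis = (-22.6207,9.8009)
T_A = V + ((C−V)·d_A)·d_A = V + 1.2061·d_A = (-16.4327,1.0815)
T_B = V + ((C−V)·d_B)·d_B = V + 1.2061·d_B = (-18.5307,-0.0779)
sweep = 180° − θ = 12.8718°

center=(-22.6207,9.8009) T_A=(-16.4327,1.0815) T_B=(-18.5307,-0.0779) sweep=12.8718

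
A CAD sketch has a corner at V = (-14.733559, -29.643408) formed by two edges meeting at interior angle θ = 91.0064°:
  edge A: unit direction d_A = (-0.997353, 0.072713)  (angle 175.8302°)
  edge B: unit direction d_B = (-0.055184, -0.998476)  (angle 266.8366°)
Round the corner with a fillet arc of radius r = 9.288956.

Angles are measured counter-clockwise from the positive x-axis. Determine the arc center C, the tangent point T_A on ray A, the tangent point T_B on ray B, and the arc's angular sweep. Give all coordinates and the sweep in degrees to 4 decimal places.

bisector direction at 221.3334° = (-0.750879,-0.660439)
center distance |VC| = r/sin(θ/2) = 9.288956/sin(45.5032°) = 13.022699
C = V + |VC|·bis = (-24.5120,-38.2441)
T_A = V + ((C−V)·d_A)·d_A = V + 9.1272·d_A = (-23.8366,-28.9797)
T_B = V + ((C−V)·d_B)·d_B = V + 9.1272·d_B = (-15.2372,-38.7567)
sweep = 180° − θ = 88.9936°

center=(-24.5120,-38.2441) T_A=(-23.8366,-28.9797) T_B=(-15.2372,-38.7567) sweep=88.9936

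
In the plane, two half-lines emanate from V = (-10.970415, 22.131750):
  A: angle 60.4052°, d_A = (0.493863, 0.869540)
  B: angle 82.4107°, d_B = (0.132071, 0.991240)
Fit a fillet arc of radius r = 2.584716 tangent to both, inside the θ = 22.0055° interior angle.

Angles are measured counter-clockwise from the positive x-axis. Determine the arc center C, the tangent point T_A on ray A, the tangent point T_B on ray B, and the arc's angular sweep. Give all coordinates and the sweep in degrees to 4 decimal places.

center=(-6.6526,34.9677) T_A=(-4.4051,33.6912) T_B=(-9.2147,35.3091) sweep=157.9945

bisector direction at 71.4079° = (0.318828,0.947813)
center distance |VC| = r/sin(θ/2) = 2.584716/sin(11.0028°) = 13.542747
C = V + |VC|·bis = (-6.6526,34.9677)
T_A = V + ((C−V)·d_A)·d_A = V + 13.2938·d_A = (-4.4051,33.6912)
T_B = V + ((C−V)·d_B)·d_B = V + 13.2938·d_B = (-9.2147,35.3091)
sweep = 180° − θ = 157.9945°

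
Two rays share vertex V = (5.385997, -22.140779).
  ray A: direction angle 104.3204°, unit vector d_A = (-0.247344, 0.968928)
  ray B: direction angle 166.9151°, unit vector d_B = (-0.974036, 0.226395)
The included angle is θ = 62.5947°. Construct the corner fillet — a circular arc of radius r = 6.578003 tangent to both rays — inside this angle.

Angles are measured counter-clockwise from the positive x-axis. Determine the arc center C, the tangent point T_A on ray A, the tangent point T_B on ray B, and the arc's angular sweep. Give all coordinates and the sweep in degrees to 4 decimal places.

bisector direction at 135.6178° = (-0.714689,0.699442)
center distance |VC| = r/sin(θ/2) = 6.578003/sin(31.2974°) = 12.662678
C = V + |VC|·bis = (-3.6639,-13.2840)
T_A = V + ((C−V)·d_A)·d_A = V + 10.8200·d_A = (2.7097,-11.6569)
T_B = V + ((C−V)·d_B)·d_B = V + 10.8200·d_B = (-5.1531,-19.6912)
sweep = 180° − θ = 117.4053°

center=(-3.6639,-13.2840) T_A=(2.7097,-11.6569) T_B=(-5.1531,-19.6912) sweep=117.4053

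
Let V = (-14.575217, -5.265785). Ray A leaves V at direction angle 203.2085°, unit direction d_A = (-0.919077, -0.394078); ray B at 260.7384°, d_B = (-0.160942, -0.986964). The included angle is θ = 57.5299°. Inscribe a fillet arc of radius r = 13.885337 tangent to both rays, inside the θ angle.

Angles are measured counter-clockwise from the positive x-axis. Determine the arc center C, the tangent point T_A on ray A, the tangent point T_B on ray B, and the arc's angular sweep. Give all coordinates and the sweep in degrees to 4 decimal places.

bisector direction at 231.9734° = (-0.616027,-0.787725)
center distance |VC| = r/sin(θ/2) = 13.885337/sin(28.7649°) = 28.854596
C = V + |VC|·bis = (-32.3504,-27.9953)
T_A = V + ((C−V)·d_A)·d_A = V + 25.2940·d_A = (-37.8223,-15.2336)
T_B = V + ((C−V)·d_B)·d_B = V + 25.2940·d_B = (-18.6461,-30.2300)
sweep = 180° − θ = 122.4701°

center=(-32.3504,-27.9953) T_A=(-37.8223,-15.2336) T_B=(-18.6461,-30.2300) sweep=122.4701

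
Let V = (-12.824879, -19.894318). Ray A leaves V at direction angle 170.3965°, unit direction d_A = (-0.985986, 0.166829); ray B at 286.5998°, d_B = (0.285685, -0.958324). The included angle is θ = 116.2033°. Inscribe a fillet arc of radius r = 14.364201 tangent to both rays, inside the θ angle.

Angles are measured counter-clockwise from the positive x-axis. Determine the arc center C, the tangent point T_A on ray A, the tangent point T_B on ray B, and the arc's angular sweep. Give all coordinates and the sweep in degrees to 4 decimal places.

center=(-24.0363,-32.5657) T_A=(-21.6399,-18.4028) T_B=(-10.2708,-28.4621) sweep=63.7967

bisector direction at 228.4982° = (-0.662644,-0.748934)
center distance |VC| = r/sin(θ/2) = 14.364201/sin(58.1016°) = 16.919226
C = V + |VC|·bis = (-24.0363,-32.5657)
T_A = V + ((C−V)·d_A)·d_A = V + 8.9404·d_A = (-21.6399,-18.4028)
T_B = V + ((C−V)·d_B)·d_B = V + 8.9404·d_B = (-10.2708,-28.4621)
sweep = 180° − θ = 63.7967°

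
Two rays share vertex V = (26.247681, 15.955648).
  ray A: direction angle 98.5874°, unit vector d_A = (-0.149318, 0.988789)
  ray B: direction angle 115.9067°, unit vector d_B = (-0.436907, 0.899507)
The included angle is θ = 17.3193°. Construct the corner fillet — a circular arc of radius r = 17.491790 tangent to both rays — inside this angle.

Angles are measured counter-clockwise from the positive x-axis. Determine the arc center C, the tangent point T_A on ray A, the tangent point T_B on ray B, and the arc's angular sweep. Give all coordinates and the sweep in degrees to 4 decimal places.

center=(-8.1972,126.9065) T_A=(9.0985,129.5183) T_B=(-23.9312,119.2642) sweep=162.6807

bisector direction at 107.2471° = (-0.296492,0.955035)
center distance |VC| = r/sin(θ/2) = 17.491790/sin(8.6596°) = 116.174617
C = V + |VC|·bis = (-8.1972,126.9065)
T_A = V + ((C−V)·d_A)·d_A = V + 114.8502·d_A = (9.0985,129.5183)
T_B = V + ((C−V)·d_B)·d_B = V + 114.8502·d_B = (-23.9312,119.2642)
sweep = 180° − θ = 162.6807°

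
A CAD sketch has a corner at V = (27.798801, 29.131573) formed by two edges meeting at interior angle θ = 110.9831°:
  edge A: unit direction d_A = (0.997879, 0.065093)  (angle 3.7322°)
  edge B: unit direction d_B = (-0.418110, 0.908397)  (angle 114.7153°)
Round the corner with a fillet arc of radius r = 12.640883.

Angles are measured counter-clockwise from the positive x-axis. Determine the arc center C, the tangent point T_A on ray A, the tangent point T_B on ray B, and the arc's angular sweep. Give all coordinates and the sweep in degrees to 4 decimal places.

bisector direction at 59.2238° = (0.511687,0.859172)
center distance |VC| = r/sin(θ/2) = 12.640883/sin(55.4915°) = 15.340084
C = V + |VC|·bis = (35.6481,42.3113)
T_A = V + ((C−V)·d_A)·d_A = V + 8.6906·d_A = (36.4710,29.6973)
T_B = V + ((C−V)·d_B)·d_B = V + 8.6906·d_B = (24.1652,37.0261)
sweep = 180° − θ = 69.0169°

center=(35.6481,42.3113) T_A=(36.4710,29.6973) T_B=(24.1652,37.0261) sweep=69.0169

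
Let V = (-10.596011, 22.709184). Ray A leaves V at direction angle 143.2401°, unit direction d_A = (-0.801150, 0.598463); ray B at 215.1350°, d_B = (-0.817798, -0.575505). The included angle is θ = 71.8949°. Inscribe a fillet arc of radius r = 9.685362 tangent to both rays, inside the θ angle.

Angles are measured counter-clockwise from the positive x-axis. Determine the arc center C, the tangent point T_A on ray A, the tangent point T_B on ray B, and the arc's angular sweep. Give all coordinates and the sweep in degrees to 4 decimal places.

center=(-27.0929,22.9431) T_A=(-21.2966,30.7026) T_B=(-21.5189,15.0225) sweep=108.1051

bisector direction at 179.1876° = (-0.999899,0.014179)
center distance |VC| = r/sin(θ/2) = 9.685362/sin(35.9475°) = 16.498556
C = V + |VC|·bis = (-27.0929,22.9431)
T_A = V + ((C−V)·d_A)·d_A = V + 13.3565·d_A = (-21.2966,30.7026)
T_B = V + ((C−V)·d_B)·d_B = V + 13.3565·d_B = (-21.5189,15.0225)
sweep = 180° − θ = 108.1051°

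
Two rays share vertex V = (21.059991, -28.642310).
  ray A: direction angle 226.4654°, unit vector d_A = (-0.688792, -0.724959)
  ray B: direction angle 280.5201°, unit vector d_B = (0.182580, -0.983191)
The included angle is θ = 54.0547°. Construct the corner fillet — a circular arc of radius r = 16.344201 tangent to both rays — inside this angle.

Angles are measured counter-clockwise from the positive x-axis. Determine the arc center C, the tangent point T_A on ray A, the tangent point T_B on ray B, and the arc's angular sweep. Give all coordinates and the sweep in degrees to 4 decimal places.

bisector direction at 253.4928° = (-0.284137,-0.958784)
center distance |VC| = r/sin(θ/2) = 16.344201/sin(27.0273°) = 35.967504
C = V + |VC|·bis = (10.8403,-63.1274)
T_A = V + ((C−V)·d_A)·d_A = V + 32.0395·d_A = (-1.0086,-51.8696)
T_B = V + ((C−V)·d_B)·d_B = V + 32.0395·d_B = (26.9098,-60.1432)
sweep = 180° − θ = 125.9453°

center=(10.8403,-63.1274) T_A=(-1.0086,-51.8696) T_B=(26.9098,-60.1432) sweep=125.9453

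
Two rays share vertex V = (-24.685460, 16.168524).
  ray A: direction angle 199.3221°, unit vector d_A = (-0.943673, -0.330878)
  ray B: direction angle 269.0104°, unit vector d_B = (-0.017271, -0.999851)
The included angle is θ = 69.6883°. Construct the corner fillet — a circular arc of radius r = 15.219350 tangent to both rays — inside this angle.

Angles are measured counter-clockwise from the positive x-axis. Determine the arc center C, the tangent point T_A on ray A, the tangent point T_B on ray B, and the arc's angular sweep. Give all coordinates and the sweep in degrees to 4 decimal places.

center=(-40.2801,-5.4272) T_A=(-45.3159,8.9349) T_B=(-25.0630,-5.6900) sweep=110.3117

bisector direction at 234.1663° = (-0.585435,-0.810719)
center distance |VC| = r/sin(θ/2) = 15.219350/sin(34.8441°) = 26.637705
C = V + |VC|·bis = (-40.2801,-5.4272)
T_A = V + ((C−V)·d_A)·d_A = V + 21.8618·d_A = (-45.3159,8.9349)
T_B = V + ((C−V)·d_B)·d_B = V + 21.8618·d_B = (-25.0630,-5.6900)
sweep = 180° − θ = 110.3117°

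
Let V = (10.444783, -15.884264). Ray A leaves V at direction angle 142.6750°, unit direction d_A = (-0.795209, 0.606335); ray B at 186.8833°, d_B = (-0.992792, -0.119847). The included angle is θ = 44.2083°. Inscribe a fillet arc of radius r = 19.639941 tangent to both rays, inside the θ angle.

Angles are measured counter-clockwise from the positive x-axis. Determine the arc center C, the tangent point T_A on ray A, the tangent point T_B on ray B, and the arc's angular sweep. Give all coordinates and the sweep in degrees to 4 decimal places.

bisector direction at 164.7792° = (-0.964921,0.262540)
center distance |VC| = r/sin(θ/2) = 19.639941/sin(22.1042°) = 52.193440
C = V + |VC|·bis = (-39.9178,-2.1814)
T_A = V + ((C−V)·d_A)·d_A = V + 48.3573·d_A = (-28.0094,13.4365)
T_B = V + ((C−V)·d_B)·d_B = V + 48.3573·d_B = (-37.5640,-21.6798)
sweep = 180° − θ = 135.7917°

center=(-39.9178,-2.1814) T_A=(-28.0094,13.4365) T_B=(-37.5640,-21.6798) sweep=135.7917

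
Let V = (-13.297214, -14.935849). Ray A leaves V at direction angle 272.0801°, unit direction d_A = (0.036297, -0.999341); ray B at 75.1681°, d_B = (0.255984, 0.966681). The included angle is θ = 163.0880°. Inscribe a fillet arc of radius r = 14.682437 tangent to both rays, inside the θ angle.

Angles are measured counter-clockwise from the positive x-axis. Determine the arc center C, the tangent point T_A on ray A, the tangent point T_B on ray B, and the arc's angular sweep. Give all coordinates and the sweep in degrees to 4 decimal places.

center=(1.4548,-16.5843) T_A=(-13.2180,-17.1172) T_B=(-12.7385,-12.8258) sweep=16.9120

bisector direction at 353.6241° = (0.993815,-0.111051)
center distance |VC| = r/sin(θ/2) = 14.682437/sin(81.5440°) = 14.843803
C = V + |VC|·bis = (1.4548,-16.5843)
T_A = V + ((C−V)·d_A)·d_A = V + 2.1828·d_A = (-13.2180,-17.1172)
T_B = V + ((C−V)·d_B)·d_B = V + 2.1828·d_B = (-12.7385,-12.8258)
sweep = 180° − θ = 16.9120°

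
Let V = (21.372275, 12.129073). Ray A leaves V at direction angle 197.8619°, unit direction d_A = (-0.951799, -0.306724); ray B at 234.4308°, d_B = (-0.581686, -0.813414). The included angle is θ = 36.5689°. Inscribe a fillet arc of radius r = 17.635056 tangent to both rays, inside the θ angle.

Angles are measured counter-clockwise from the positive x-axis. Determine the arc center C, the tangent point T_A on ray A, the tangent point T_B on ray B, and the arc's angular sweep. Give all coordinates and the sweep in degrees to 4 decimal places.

bisector direction at 216.1463° = (-0.807513,-0.589850)
center distance |VC| = r/sin(θ/2) = 17.635056/sin(18.2844°) = 56.210078
C = V + |VC|·bis = (-24.0181,-21.0264)
T_A = V + ((C−V)·d_A)·d_A = V + 53.3721·d_A = (-29.4272,-4.2414)
T_B = V + ((C−V)·d_B)·d_B = V + 53.3721·d_B = (-9.6735,-31.2845)
sweep = 180° − θ = 143.4311°

center=(-24.0181,-21.0264) T_A=(-29.4272,-4.2414) T_B=(-9.6735,-31.2845) sweep=143.4311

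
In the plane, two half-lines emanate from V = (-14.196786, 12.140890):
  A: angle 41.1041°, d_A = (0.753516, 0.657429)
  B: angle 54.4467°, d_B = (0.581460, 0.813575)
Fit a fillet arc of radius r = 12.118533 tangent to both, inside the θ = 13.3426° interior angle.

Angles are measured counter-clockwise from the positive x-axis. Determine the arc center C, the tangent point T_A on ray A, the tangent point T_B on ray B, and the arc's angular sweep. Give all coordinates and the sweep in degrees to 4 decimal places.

center=(55.9065,89.3873) T_A=(63.8735,80.2558) T_B=(46.0471,96.4338) sweep=166.6574

bisector direction at 47.7754° = (0.672039,0.740516)
center distance |VC| = r/sin(θ/2) = 12.118533/sin(6.6713°) = 104.314330
C = V + |VC|·bis = (55.9065,89.3873)
T_A = V + ((C−V)·d_A)·d_A = V + 103.6080·d_A = (63.8735,80.2558)
T_B = V + ((C−V)·d_B)·d_B = V + 103.6080·d_B = (46.0471,96.4338)
sweep = 180° − θ = 166.6574°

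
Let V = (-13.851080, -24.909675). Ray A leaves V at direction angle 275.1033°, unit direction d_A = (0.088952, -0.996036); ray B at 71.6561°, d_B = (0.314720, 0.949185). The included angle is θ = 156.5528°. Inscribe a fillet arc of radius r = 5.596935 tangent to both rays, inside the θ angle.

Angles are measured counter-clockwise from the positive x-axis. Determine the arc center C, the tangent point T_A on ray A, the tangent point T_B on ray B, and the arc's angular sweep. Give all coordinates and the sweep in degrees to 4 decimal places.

bisector direction at 353.3797° = (0.993332,-0.115289)
center distance |VC| = r/sin(θ/2) = 5.596935/sin(78.2764°) = 5.716179
C = V + |VC|·bis = (-8.1730,-25.5687)
T_A = V + ((C−V)·d_A)·d_A = V + 1.1615·d_A = (-13.7478,-26.0665)
T_B = V + ((C−V)·d_B)·d_B = V + 1.1615·d_B = (-13.4855,-23.8072)
sweep = 180° − θ = 23.4472°

center=(-8.1730,-25.5687) T_A=(-13.7478,-26.0665) T_B=(-13.4855,-23.8072) sweep=23.4472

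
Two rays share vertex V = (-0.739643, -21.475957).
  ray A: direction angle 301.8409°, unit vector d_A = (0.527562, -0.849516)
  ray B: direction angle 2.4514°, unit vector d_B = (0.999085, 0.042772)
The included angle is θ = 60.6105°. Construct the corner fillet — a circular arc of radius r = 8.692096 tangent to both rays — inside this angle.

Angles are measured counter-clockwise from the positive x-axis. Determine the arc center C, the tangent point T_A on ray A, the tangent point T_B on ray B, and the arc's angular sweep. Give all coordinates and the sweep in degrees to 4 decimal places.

bisector direction at 332.1461° = (0.884142,-0.467218)
center distance |VC| = r/sin(θ/2) = 8.692096/sin(30.3053°) = 17.225486
C = V + |VC|·bis = (14.4901,-29.5240)
T_A = V + ((C−V)·d_A)·d_A = V + 14.8716·d_A = (7.1061,-34.1096)
T_B = V + ((C−V)·d_B)·d_B = V + 14.8716·d_B = (14.1184,-20.8399)
sweep = 180° − θ = 119.3895°

center=(14.4901,-29.5240) T_A=(7.1061,-34.1096) T_B=(14.1184,-20.8399) sweep=119.3895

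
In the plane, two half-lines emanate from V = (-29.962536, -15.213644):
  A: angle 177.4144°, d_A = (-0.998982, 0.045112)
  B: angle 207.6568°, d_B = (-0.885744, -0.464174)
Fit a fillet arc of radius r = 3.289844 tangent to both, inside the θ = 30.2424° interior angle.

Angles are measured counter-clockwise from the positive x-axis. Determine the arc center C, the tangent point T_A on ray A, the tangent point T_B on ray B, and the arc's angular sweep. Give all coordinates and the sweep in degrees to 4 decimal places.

bisector direction at 192.5356° = (-0.976161,-0.217046)
center distance |VC| = r/sin(θ/2) = 3.289844/sin(15.1212°) = 12.611448
C = V + |VC|·bis = (-42.2733,-17.9509)
T_A = V + ((C−V)·d_A)·d_A = V + 12.1748·d_A = (-42.1249,-14.6644)
T_B = V + ((C−V)·d_B)·d_B = V + 12.1748·d_B = (-40.7463,-20.8649)
sweep = 180° − θ = 149.7576°

center=(-42.2733,-17.9509) T_A=(-42.1249,-14.6644) T_B=(-40.7463,-20.8649) sweep=149.7576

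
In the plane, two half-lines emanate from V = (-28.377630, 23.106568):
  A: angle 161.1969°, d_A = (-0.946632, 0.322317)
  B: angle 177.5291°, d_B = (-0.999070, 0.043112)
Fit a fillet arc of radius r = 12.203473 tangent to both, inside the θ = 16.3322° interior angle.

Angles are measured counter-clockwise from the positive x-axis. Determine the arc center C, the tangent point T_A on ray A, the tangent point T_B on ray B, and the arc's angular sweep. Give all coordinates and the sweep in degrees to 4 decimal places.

center=(-112.8151,38.9651) T_A=(-108.8817,50.5172) T_B=(-113.3412,26.7729) sweep=163.6678

bisector direction at 169.3630° = (-0.982816,0.184586)
center distance |VC| = r/sin(θ/2) = 12.203473/sin(8.1661°) = 85.913758
C = V + |VC|·bis = (-112.8151,38.9651)
T_A = V + ((C−V)·d_A)·d_A = V + 85.0426·d_A = (-108.8817,50.5172)
T_B = V + ((C−V)·d_B)·d_B = V + 85.0426·d_B = (-113.3412,26.7729)
sweep = 180° − θ = 163.6678°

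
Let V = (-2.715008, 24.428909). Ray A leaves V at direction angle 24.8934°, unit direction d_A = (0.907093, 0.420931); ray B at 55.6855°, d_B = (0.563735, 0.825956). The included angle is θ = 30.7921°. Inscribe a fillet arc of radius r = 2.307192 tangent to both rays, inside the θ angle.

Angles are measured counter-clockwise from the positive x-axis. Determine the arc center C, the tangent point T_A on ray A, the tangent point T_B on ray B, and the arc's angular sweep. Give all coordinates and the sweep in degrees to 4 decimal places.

center=(3.9139,30.0485) T_A=(4.8850,27.9557) T_B=(2.0082,31.3491) sweep=149.2079

bisector direction at 40.2895° = (0.762787,0.646649)
center distance |VC| = r/sin(θ/2) = 2.307192/sin(15.3961°) = 8.690327
C = V + |VC|·bis = (3.9139,30.0485)
T_A = V + ((C−V)·d_A)·d_A = V + 8.3785·d_A = (4.8850,27.9557)
T_B = V + ((C−V)·d_B)·d_B = V + 8.3785·d_B = (2.0082,31.3491)
sweep = 180° − θ = 149.2079°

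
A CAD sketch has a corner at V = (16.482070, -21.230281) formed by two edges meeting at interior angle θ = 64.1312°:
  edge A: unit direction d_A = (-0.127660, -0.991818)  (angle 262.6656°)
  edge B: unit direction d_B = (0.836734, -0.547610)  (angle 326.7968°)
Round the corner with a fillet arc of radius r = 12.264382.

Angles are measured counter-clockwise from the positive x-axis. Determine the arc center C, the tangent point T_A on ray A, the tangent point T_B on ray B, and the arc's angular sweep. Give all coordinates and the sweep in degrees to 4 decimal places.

center=(26.1469,-42.2130) T_A=(13.9828,-40.6473) T_B=(32.8630,-31.9510) sweep=115.8688

bisector direction at 294.7312° = (0.418362,-0.908280)
center distance |VC| = r/sin(θ/2) = 12.264382/sin(32.0656°) = 23.101556
C = V + |VC|·bis = (26.1469,-42.2130)
T_A = V + ((C−V)·d_A)·d_A = V + 19.5772·d_A = (13.9828,-40.6473)
T_B = V + ((C−V)·d_B)·d_B = V + 19.5772·d_B = (32.8630,-31.9510)
sweep = 180° − θ = 115.8688°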